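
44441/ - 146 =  -305+89/146=- 304.39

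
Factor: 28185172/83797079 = 2^2 * 61^1 * 467^( -1) * 115513^1*179437^( - 1)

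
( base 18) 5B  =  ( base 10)101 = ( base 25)41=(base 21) 4h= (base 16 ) 65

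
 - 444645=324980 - 769625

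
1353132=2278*594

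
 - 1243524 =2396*( -519)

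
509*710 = 361390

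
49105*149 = 7316645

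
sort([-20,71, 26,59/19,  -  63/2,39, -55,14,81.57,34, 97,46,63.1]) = [ - 55, - 63/2,  -  20,59/19 , 14  ,  26,  34, 39,46,63.1,71,81.57,97] 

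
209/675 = 209/675  =  0.31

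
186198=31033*6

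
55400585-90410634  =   - 35010049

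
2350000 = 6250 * 376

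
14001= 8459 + 5542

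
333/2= 333/2  =  166.50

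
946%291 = 73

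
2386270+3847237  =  6233507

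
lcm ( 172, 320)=13760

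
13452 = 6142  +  7310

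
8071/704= 8071/704 =11.46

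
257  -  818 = -561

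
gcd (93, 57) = 3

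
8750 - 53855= - 45105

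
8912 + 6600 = 15512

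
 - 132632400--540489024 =407856624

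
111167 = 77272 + 33895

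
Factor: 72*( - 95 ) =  - 6840 = - 2^3*3^2*5^1* 19^1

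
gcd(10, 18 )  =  2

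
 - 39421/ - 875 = 39421/875 = 45.05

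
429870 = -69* ( - 6230) 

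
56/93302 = 28/46651 = 0.00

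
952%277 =121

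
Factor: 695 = 5^1*139^1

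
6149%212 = 1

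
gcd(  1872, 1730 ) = 2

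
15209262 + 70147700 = 85356962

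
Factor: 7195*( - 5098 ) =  - 2^1*5^1*1439^1*2549^1= - 36680110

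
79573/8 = 79573/8=9946.62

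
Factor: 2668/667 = 4 = 2^2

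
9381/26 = 360  +  21/26 = 360.81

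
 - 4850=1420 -6270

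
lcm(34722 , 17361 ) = 34722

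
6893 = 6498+395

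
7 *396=2772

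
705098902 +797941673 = 1503040575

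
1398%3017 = 1398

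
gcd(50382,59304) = 6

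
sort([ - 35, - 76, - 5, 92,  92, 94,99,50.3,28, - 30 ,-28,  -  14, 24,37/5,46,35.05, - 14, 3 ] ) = [ - 76,-35, - 30, - 28, - 14, - 14, - 5,3, 37/5,24, 28,35.05 , 46,50.3,92, 92, 94,99 ]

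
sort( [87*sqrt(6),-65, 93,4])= [ - 65,  4 , 93, 87*sqrt( 6 ) ] 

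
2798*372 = 1040856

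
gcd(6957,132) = 3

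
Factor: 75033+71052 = 3^1*5^1 * 9739^1 = 146085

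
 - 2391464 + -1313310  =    -  3704774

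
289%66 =25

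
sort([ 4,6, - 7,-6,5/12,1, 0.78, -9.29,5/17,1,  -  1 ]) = [ - 9.29,-7, - 6 ,-1 , 5/17, 5/12,0.78  ,  1,1,4 , 6 ] 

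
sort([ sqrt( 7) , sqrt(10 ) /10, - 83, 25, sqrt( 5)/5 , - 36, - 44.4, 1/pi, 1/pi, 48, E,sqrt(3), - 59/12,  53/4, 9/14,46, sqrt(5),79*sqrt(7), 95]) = [ - 83, - 44.4, - 36,-59/12,sqrt(10)/10, 1/pi, 1/pi,sqrt (5)/5 , 9/14, sqrt (3),sqrt(5), sqrt(7), E, 53/4,  25, 46 , 48,  95, 79*sqrt ( 7)] 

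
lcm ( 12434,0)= 0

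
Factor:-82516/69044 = -7^2* 41^(-1) = -49/41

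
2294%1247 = 1047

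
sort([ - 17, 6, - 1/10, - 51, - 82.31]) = [ - 82.31 , -51,-17, - 1/10,6]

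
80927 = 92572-11645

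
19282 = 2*9641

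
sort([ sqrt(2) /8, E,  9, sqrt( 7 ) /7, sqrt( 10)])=[ sqrt(2) /8 , sqrt ( 7 )/7,E,sqrt(10), 9]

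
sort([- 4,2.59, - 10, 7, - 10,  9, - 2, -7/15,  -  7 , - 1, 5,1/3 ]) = [  -  10, - 10,-7,  -  4,-2, - 1, - 7/15, 1/3, 2.59, 5 , 7 , 9]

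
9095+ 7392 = 16487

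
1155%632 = 523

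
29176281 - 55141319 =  - 25965038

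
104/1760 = 13/220=0.06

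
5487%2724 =39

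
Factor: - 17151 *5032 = - 86303832 = - 2^3*3^1*17^1*37^1*5717^1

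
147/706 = 147/706= 0.21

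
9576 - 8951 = 625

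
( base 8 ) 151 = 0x69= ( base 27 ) 3o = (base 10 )105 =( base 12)89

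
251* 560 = 140560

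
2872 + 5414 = 8286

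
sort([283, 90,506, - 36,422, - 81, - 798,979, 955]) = [ - 798, -81, - 36,90,283,422,506, 955, 979 ] 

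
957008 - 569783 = 387225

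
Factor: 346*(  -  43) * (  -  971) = 14446538=2^1*43^1*173^1*971^1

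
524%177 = 170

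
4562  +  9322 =13884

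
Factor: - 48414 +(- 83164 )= - 2^1*65789^1 = - 131578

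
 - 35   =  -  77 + 42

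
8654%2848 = 110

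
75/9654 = 25/3218= 0.01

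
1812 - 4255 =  - 2443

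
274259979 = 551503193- 277243214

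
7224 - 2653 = 4571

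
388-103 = 285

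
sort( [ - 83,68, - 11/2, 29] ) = [ - 83, - 11/2,29,68 ] 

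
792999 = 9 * 88111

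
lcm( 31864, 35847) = 286776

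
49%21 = 7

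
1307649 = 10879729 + - 9572080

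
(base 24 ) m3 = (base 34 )fl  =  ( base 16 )213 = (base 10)531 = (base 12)383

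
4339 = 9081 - 4742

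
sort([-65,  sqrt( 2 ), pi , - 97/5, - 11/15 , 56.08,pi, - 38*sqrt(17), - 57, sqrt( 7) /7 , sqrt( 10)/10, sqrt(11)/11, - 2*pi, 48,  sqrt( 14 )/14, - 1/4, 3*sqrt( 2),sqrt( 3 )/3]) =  [ - 38*sqrt(17), -65,-57, - 97/5, - 2*pi, - 11/15, - 1/4, sqrt(14)/14, sqrt( 11)/11,sqrt( 10)/10, sqrt( 7 ) /7, sqrt( 3)/3, sqrt(2), pi, pi,  3*sqrt(2 ),  48, 56.08]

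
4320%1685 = 950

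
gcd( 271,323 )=1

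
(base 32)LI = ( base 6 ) 3110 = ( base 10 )690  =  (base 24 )14I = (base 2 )1010110010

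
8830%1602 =820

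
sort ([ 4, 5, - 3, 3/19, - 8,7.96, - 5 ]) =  [ - 8,  -  5, - 3, 3/19,4,5,7.96] 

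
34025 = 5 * 6805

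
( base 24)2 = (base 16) 2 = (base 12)2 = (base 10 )2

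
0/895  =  0 =0.00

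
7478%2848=1782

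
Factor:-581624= - 2^3*23^1 *29^1*109^1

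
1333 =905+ 428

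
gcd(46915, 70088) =1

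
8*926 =7408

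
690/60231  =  230/20077 = 0.01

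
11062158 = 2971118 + 8091040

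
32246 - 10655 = 21591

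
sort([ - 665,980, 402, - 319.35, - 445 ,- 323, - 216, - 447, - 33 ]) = [ - 665, - 447,-445, - 323 ,  -  319.35 ,-216, - 33, 402 , 980]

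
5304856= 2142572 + 3162284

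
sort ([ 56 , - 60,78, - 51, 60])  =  [ - 60, - 51, 56, 60,78 ]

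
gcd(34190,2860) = 130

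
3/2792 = 3/2792 = 0.00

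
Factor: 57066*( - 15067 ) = -859813422 = - 2^1*3^1*13^1*19^1 * 61^1*9511^1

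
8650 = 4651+3999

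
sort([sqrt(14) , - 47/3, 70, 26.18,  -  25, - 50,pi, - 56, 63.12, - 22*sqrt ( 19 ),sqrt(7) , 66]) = [ - 22*  sqrt( 19 ), - 56, - 50,- 25, - 47/3,sqrt( 7 ) , pi, sqrt( 14 ), 26.18,  63.12, 66,70]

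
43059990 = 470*91617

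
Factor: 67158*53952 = 3623308416  =  2^7*3^3*7^1*13^1*41^1*281^1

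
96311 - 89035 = 7276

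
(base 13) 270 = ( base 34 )cl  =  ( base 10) 429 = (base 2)110101101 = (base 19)13b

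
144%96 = 48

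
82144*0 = 0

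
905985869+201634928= 1107620797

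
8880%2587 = 1119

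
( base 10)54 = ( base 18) 30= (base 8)66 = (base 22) 2a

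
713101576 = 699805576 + 13296000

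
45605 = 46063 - 458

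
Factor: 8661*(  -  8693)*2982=-224514997686  =  -2^1*3^2*7^1  *  71^1  *2887^1*8693^1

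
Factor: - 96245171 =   -  11^1 * 29^1*73^1*4133^1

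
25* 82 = 2050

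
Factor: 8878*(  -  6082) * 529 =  - 28563881884  =  - 2^2*23^3*193^1 * 3041^1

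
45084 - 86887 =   -  41803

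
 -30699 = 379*( - 81)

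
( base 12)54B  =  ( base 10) 779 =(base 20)1ij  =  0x30B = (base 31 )P4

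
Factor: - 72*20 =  - 1440=-  2^5*3^2*5^1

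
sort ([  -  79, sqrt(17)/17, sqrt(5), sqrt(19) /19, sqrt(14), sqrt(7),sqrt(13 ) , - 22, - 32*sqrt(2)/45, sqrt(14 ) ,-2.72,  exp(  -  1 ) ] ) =[ - 79,-22, - 2.72,-32*sqrt( 2 )/45, sqrt (19)/19, sqrt(17 )/17, exp(-1),sqrt(5),sqrt(7), sqrt (13 ),sqrt(14 ),sqrt( 14 ) ]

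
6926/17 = 6926/17= 407.41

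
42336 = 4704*9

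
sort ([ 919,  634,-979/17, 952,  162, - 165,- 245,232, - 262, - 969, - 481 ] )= [ - 969,  -  481, - 262, -245, - 165, - 979/17,  162, 232,634, 919, 952 ]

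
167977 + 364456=532433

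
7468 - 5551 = 1917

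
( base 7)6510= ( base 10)2310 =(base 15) A40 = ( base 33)240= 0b100100000110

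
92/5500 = 23/1375=0.02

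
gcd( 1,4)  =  1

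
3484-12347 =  - 8863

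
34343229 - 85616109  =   - 51272880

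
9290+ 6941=16231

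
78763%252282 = 78763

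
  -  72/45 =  - 8/5 = - 1.60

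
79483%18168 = 6811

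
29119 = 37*787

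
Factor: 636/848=3/4 =2^( - 2 )*3^1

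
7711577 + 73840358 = 81551935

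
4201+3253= 7454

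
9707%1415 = 1217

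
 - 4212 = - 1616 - 2596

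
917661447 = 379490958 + 538170489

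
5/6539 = 5/6539 = 0.00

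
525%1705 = 525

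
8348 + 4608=12956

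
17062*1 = 17062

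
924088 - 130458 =793630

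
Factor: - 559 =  - 13^1*43^1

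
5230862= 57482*91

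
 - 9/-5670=1/630  =  0.00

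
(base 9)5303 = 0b111100110011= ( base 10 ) 3891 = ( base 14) 15BD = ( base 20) 9eb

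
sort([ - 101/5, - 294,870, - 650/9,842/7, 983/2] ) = [ - 294,-650/9, - 101/5,842/7, 983/2,870]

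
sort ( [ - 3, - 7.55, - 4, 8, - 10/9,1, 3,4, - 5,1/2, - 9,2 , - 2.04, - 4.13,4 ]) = [ - 9, - 7.55, - 5, - 4.13, - 4, - 3, - 2.04, - 10/9,1/2 , 1, 2,3,4,4,8] 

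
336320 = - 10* ( - 33632)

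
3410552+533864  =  3944416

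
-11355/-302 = 11355/302 = 37.60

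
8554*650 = 5560100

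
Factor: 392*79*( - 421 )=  - 13037528 = - 2^3 *7^2*79^1*421^1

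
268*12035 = 3225380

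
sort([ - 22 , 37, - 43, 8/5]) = [ - 43,-22, 8/5, 37] 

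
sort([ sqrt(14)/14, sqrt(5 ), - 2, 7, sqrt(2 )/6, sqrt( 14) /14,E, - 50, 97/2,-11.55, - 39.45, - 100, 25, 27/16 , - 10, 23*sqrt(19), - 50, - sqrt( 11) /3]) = [ - 100, - 50, - 50, - 39.45, - 11.55,-10, - 2,  -  sqrt( 11)/3, sqrt( 2)/6, sqrt( 14) /14,sqrt( 14) /14, 27/16, sqrt( 5), E,7,25, 97/2, 23 * sqrt ( 19) ]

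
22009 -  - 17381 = 39390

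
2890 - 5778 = -2888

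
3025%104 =9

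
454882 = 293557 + 161325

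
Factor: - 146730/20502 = -365/51 = - 3^(-1)*5^1*17^( - 1)*73^1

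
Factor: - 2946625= - 5^3*11^1*2143^1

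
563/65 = 563/65  =  8.66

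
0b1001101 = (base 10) 77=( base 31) 2f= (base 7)140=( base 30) 2h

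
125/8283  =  125/8283 = 0.02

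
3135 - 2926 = 209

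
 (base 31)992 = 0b10001011100010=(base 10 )8930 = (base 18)19A2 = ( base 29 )ahr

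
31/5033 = 31/5033  =  0.01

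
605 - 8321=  - 7716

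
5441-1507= 3934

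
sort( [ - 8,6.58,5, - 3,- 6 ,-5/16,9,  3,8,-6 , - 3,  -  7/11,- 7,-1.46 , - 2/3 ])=[-8, - 7, - 6, - 6, - 3,  -  3, -1.46,  -  2/3, - 7/11 , - 5/16,3,5,6.58,8,9 ]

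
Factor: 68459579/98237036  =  2^( - 2)*29^( - 1 )*673^1 * 101723^1*846871^( - 1)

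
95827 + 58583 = 154410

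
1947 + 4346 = 6293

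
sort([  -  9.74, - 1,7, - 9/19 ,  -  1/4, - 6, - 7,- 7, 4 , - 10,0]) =[ - 10, - 9.74  , - 7, - 7, - 6, - 1, - 9/19, - 1/4 , 0,4,7]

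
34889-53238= - 18349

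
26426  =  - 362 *( - 73)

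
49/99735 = 49/99735 =0.00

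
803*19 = 15257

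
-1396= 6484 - 7880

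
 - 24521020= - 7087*3460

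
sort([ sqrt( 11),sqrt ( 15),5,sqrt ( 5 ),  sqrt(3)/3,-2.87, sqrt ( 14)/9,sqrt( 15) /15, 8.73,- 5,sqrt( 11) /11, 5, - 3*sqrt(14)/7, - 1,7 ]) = [ - 5,  -  2.87 , - 3*sqrt (14)/7, - 1 , sqrt(15)/15,sqrt(11)/11,sqrt(14)/9,  sqrt(3)/3,sqrt( 5),  sqrt(11),  sqrt(15),5,  5,7,  8.73] 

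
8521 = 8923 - 402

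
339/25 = 339/25 =13.56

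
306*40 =12240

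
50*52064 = 2603200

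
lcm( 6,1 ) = 6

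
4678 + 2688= 7366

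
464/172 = 2+30/43 = 2.70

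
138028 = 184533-46505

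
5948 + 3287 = 9235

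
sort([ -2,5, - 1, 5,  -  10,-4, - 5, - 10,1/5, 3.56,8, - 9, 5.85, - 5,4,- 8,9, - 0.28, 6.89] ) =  [ - 10, - 10, - 9, - 8, - 5, - 5 ,-4,  -  2, - 1, - 0.28,1/5, 3.56, 4,5, 5,5.85,6.89,8,9 ]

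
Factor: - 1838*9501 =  - 17462838= - 2^1*3^1*919^1 *3167^1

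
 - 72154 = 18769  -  90923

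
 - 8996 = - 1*8996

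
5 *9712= 48560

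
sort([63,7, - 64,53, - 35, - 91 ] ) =[ - 91, - 64,-35 , 7 , 53, 63 ]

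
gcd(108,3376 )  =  4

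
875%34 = 25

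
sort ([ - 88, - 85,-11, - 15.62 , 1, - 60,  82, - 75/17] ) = [ - 88,-85, - 60 ,-15.62,- 11,-75/17,1,82]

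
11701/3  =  3900 + 1/3 = 3900.33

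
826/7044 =413/3522 = 0.12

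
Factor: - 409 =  - 409^1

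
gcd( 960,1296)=48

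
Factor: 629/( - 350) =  - 2^( - 1)*5^( - 2) * 7^( - 1)*17^1*37^1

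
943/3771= 943/3771= 0.25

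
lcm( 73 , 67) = 4891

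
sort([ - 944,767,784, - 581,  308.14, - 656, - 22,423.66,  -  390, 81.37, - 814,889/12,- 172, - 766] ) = [  -  944,-814, - 766, - 656 , - 581, - 390,-172, - 22, 889/12,81.37 , 308.14,423.66,767,784] 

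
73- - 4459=4532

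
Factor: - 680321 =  - 680321^1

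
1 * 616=616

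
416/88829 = 32/6833 = 0.00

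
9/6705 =1/745=0.00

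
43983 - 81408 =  -37425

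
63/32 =1 + 31/32= 1.97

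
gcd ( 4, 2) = 2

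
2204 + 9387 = 11591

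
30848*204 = 6292992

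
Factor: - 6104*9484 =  - 57890336 = - 2^5*7^1 * 109^1*2371^1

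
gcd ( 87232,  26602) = 94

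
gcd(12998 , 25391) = 1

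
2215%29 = 11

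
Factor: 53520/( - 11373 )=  - 80/17=- 2^4 *5^1*17^(-1)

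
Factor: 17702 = 2^1*53^1*167^1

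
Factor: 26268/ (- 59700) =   -  11/25 = -5^(-2 ) * 11^1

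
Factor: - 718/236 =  - 359/118 = - 2^(-1) * 59^(  -  1)*359^1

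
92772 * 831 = 77093532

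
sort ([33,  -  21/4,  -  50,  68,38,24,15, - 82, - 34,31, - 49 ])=[  -  82, - 50,  -  49,  -  34, - 21/4, 15,24, 31,33,38,68]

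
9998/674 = 4999/337 = 14.83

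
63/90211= 63/90211=0.00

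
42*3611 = 151662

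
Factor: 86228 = 2^2*21557^1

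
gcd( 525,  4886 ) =7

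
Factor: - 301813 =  - 301813^1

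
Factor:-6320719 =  - 17^2 * 21871^1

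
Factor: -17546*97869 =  - 2^1*3^1 *17^1*19^1* 31^1 * 101^1*283^1 = - 1717209474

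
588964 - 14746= 574218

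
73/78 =73/78 = 0.94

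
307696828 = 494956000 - 187259172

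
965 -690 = 275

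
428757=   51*8407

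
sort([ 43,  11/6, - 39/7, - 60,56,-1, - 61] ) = [ - 61,-60, - 39/7, - 1, 11/6, 43,56]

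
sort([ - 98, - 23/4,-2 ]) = [- 98,-23/4,-2 ]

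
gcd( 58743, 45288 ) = 9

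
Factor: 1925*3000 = 2^3*3^1*5^5 * 7^1 * 11^1 = 5775000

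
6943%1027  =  781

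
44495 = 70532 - 26037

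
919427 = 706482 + 212945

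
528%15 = 3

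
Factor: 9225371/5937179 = 5937179^( - 1)*9225371^1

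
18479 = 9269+9210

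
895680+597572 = 1493252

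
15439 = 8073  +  7366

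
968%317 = 17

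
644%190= 74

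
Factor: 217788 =2^2 * 3^1*18149^1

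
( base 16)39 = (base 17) 36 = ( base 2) 111001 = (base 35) 1m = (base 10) 57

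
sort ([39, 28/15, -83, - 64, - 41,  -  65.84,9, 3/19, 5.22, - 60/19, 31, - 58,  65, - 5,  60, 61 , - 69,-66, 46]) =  [  -  83,  -  69, - 66,  -  65.84, - 64, - 58, - 41, - 5, -60/19, 3/19 , 28/15,5.22, 9, 31,39, 46, 60,  61, 65]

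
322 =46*7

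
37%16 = 5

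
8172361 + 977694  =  9150055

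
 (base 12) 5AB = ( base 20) 22B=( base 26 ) 16j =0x353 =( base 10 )851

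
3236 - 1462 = 1774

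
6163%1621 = 1300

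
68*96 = 6528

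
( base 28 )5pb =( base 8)11027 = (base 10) 4631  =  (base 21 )aab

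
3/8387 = 3/8387=0.00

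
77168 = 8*9646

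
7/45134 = 7/45134 = 0.00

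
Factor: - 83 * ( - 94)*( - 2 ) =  - 2^2*47^1 * 83^1 = - 15604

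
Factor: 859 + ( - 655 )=204 = 2^2*3^1 *17^1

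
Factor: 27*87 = 2349 = 3^4*29^1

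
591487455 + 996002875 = 1587490330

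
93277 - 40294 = 52983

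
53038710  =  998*53145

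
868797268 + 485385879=1354183147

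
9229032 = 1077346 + 8151686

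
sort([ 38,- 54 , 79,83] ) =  [-54, 38,  79,83] 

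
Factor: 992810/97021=2^1*5^1*7^1*13^1*1091^1*97021^ ( - 1)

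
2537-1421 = 1116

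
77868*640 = 49835520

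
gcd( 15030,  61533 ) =9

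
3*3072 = 9216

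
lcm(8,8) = 8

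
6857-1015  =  5842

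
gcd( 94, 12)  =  2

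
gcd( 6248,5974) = 2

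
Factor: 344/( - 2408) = -7^( - 1) = -  1/7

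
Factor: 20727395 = 5^1*13^1 * 318883^1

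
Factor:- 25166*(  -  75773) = 1906903318= 2^1*12583^1*75773^1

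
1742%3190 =1742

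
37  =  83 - 46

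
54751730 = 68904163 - 14152433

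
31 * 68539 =2124709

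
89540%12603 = 1319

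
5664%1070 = 314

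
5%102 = 5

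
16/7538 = 8/3769 = 0.00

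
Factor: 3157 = 7^1*11^1*41^1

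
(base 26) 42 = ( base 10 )106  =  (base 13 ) 82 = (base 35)31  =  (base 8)152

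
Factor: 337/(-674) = - 2^(-1) =- 1/2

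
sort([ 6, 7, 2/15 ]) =[2/15, 6, 7]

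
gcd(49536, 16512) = 16512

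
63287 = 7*9041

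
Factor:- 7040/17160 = -2^4*3^ ( - 1)*13^( - 1 ) = - 16/39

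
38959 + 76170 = 115129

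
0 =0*1080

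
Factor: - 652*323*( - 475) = 2^2*5^2*17^1*19^2*163^1=100033100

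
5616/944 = 5+56/59 =5.95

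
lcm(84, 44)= 924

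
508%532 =508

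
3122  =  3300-178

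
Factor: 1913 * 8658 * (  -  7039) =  - 2^1 * 3^2*13^1*37^1 * 1913^1* 7039^1 = -  116585225406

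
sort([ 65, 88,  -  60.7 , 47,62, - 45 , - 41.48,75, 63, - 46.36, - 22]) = [ - 60.7, - 46.36,- 45, - 41.48, - 22,47, 62, 63,65,75 , 88]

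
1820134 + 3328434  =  5148568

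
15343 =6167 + 9176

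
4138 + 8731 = 12869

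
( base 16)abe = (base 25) 4A0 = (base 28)3E6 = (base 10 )2750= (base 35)28K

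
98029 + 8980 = 107009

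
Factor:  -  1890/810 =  - 3^ ( - 1)*7^1 = -7/3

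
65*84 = 5460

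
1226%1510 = 1226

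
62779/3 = 62779/3 = 20926.33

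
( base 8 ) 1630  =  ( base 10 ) 920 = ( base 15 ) 415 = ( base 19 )2A8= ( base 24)1e8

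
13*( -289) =  -  3757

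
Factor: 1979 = 1979^1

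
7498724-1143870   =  6354854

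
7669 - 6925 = 744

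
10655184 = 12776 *834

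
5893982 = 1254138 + 4639844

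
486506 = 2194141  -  1707635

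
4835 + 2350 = 7185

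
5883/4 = 1470 + 3/4 = 1470.75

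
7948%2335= 943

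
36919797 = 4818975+32100822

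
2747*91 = 249977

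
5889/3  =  1963 = 1963.00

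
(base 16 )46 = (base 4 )1012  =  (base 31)28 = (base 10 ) 70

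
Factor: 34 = 2^1*17^1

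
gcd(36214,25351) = 1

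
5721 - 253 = 5468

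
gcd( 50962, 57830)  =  2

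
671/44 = 15 + 1/4 = 15.25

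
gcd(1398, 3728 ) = 466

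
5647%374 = 37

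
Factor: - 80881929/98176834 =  - 2^( - 1 )*3^3*7^(  -  1)*23^( - 1 )*304897^( - 1)*2995627^1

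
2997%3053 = 2997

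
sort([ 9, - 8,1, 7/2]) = [ - 8, 1,7/2, 9 ] 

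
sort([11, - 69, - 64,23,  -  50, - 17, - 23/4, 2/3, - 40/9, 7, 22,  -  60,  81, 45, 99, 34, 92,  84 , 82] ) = [  -  69,- 64, - 60 , - 50,-17 ,  -  23/4, - 40/9,2/3, 7,11 , 22, 23, 34,45,81, 82, 84, 92,99 ] 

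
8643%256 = 195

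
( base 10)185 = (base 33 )5K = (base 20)95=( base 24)7h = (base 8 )271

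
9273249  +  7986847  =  17260096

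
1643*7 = 11501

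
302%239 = 63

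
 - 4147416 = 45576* (-91) 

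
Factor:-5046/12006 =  - 29/69 = - 3^( - 1) * 23^( - 1 )*29^1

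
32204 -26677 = 5527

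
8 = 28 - 20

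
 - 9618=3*( - 3206 ) 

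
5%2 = 1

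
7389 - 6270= 1119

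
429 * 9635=4133415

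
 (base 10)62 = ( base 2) 111110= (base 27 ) 28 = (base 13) 4A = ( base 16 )3e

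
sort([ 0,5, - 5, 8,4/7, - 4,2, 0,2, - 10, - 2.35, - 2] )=[-10, - 5 ,  -  4,  -  2.35,-2, 0, 0,4/7,2,  2,5, 8 ] 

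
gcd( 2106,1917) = 27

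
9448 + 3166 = 12614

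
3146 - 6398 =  - 3252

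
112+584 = 696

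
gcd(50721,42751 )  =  1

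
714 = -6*( - 119)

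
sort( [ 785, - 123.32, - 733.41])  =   [ - 733.41, - 123.32, 785]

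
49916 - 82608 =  - 32692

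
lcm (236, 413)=1652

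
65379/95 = 3441/5 =688.20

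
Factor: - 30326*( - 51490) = 1561485740=2^2 *5^1*19^1*59^1*257^1*271^1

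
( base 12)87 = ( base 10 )103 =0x67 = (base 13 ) 7C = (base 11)94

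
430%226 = 204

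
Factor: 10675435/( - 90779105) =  - 19^1*103^1*1091^1*1753^ ( - 1 )*10357^ ( - 1)=- 2135087/18155821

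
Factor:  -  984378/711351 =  - 2^1*3^ ( - 1) * 359^1*457^1*79039^( - 1) = - 328126/237117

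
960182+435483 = 1395665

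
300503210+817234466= 1117737676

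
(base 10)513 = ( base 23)m7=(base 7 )1332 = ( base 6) 2213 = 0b1000000001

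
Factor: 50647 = 50647^1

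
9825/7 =9825/7 = 1403.57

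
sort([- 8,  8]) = [ - 8,  8 ] 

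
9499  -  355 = 9144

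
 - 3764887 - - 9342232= 5577345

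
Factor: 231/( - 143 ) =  - 3^1*7^1*13^( - 1) = - 21/13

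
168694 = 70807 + 97887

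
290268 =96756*3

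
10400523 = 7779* 1337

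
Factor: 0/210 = 0^1 = 0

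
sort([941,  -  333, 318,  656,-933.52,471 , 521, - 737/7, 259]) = [ - 933.52 , - 333, - 737/7,259, 318, 471, 521,656, 941] 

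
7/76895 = 1/10985 = 0.00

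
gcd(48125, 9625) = 9625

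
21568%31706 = 21568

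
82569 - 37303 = 45266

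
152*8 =1216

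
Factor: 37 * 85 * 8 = 25160 = 2^3*5^1* 17^1*37^1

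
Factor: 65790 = 2^1*3^2*5^1*17^1*43^1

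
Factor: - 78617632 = - 2^5*2456801^1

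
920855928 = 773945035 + 146910893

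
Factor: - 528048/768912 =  - 3^1 * 19^1* 83^ ( - 1 ) = - 57/83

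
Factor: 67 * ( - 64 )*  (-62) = 265856 = 2^7*31^1*67^1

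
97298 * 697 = 67816706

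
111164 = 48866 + 62298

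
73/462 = 73/462  =  0.16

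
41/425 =41/425 =0.10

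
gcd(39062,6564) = 2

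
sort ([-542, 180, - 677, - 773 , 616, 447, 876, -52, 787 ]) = [ - 773 , -677 , - 542 , - 52,180, 447 , 616, 787, 876 ] 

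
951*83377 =79291527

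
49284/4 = 12321 = 12321.00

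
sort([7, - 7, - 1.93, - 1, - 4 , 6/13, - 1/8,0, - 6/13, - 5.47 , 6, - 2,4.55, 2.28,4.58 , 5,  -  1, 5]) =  [ -7 , - 5.47 ,- 4, - 2, - 1.93, - 1, - 1, - 6/13, - 1/8,0,6/13,2.28,  4.55, 4.58, 5 , 5,6,7] 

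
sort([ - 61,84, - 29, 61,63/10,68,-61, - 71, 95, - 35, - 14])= [  -  71, -61, - 61, - 35, - 29, - 14  ,  63/10, 61,68, 84, 95]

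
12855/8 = 1606+7/8=1606.88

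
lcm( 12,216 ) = 216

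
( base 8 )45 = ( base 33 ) 14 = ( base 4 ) 211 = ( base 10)37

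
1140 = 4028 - 2888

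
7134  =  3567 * 2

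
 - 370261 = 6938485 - 7308746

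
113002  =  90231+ 22771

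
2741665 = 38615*71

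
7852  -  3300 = 4552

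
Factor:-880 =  - 2^4*5^1*11^1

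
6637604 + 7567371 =14204975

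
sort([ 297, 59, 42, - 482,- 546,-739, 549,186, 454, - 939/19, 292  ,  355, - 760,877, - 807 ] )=[ - 807, - 760, - 739, - 546,  -  482,-939/19, 42, 59,186, 292 , 297, 355, 454,549, 877]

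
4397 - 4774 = -377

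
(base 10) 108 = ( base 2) 1101100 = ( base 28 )3o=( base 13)84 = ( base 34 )36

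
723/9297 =241/3099= 0.08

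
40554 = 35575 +4979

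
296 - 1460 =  - 1164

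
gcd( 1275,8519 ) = 1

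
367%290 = 77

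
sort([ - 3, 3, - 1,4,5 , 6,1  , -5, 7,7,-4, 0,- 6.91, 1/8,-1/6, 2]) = [ - 6.91,-5, - 4,  -  3, -1, - 1/6 , 0, 1/8, 1, 2 , 3, 4,5,6, 7,7]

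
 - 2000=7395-9395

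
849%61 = 56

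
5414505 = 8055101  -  2640596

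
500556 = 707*708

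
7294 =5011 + 2283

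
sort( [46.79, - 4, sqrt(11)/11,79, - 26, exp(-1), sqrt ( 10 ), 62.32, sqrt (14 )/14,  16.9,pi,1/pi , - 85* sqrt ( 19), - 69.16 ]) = [ - 85*sqrt(19), - 69.16, - 26,-4 , sqrt(14)/14,sqrt(11) /11,1/pi,exp( - 1), pi, sqrt(10 ) , 16.9, 46.79, 62.32, 79]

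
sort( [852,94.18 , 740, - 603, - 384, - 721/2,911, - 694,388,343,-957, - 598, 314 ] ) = [ - 957, - 694,-603,- 598,-384, - 721/2, 94.18,314,343,388,740, 852,911]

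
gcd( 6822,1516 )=758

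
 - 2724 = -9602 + 6878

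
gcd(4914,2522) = 26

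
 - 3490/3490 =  - 1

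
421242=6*70207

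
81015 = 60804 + 20211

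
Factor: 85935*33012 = 2^2*3^3*5^1*7^1*17^1  *  131^1*337^1 =2836886220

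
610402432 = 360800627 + 249601805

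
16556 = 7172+9384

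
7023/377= 7023/377= 18.63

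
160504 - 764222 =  - 603718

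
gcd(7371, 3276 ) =819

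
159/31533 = 53/10511 = 0.01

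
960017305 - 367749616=592267689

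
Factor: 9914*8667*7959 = 2^1*3^5*7^1*107^1 * 379^1*4957^1 = 683874193842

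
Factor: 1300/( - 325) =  - 4 = - 2^2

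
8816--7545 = 16361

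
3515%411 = 227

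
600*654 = 392400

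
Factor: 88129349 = 7^1*11^1 *1144537^1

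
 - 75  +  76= 1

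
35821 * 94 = 3367174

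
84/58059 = 28/19353 = 0.00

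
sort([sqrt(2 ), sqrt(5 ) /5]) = [ sqrt( 5 )/5,sqrt(2)] 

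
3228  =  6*538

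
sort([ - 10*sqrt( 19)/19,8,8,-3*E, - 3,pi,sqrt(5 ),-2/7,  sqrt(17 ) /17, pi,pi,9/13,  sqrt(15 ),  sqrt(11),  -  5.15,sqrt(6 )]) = [-3*E,-5.15,-3, - 10*sqrt ( 19)/19,-2/7 , sqrt( 17)/17,9/13,sqrt( 5), sqrt( 6) , pi,pi , pi, sqrt(11 ),sqrt(15), 8,  8] 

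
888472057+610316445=1498788502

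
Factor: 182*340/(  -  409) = - 61880/409 = - 2^3*5^1 * 7^1*13^1*17^1*409^(-1 ) 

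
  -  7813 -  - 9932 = 2119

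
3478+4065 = 7543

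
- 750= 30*( - 25) 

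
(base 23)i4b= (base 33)8rm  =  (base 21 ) 10H7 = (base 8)22631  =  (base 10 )9625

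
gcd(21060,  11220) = 60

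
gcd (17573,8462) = 1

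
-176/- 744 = 22/93 = 0.24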